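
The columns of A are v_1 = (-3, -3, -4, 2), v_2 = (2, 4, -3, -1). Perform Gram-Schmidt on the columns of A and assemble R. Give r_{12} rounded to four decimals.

v_1 = (-3, -3, -4, 2); ‖v_1‖ = 6.1644, so e_1 = (-0.4867, -0.4867, -0.6489, 0.3244).
r_{12} = e_1·v_2 = -1.2978.

r_{12} = -1.2978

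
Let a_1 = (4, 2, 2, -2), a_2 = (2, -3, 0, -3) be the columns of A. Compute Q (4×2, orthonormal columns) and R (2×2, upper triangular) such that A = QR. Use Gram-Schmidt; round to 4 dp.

a_1 = (4, 2, 2, -2); ‖a_1‖ = 5.2915, so q_1 = (0.7559, 0.3780, 0.3780, -0.3780).
q_1·a_2 = 0.7559·2 + 0.3780·(-3) + 0.3780·0 + (-0.3780)·(-3) = 1.5119.
u_2 = a_2 − 1.5119·q_1 = (0.8571, -3.5714, -0.5714, -2.4286).
‖u_2‖ = 4.4401, so q_2 = (0.1930, -0.8044, -0.1287, -0.5470).

Q = [[0.7559, 0.1930], [0.3780, -0.8044], [0.3780, -0.1287], [-0.3780, -0.5470]], R = [[5.2915, 1.5119], [0.0000, 4.4401]]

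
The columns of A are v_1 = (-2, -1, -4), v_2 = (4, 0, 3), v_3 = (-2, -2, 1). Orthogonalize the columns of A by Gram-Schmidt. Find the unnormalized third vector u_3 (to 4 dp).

q_1 = v_1/‖v_1‖ = (-2, -1, -4)/4.5826 = (-0.4364, -0.2182, -0.8729).
r_{12} = q_1·v_2 = -4.3644.
u_2 = v_2 + 4.3644·q_1 = (2.0952, -0.9524, -0.8095).
‖u_2‖ = 2.4398, so q_2 = (0.8588, -0.3904, -0.3318).
r_{13} = q_1·v_3 = 0.4364; r_{23} = q_2·v_3 = -1.2687.
u_3 = v_3 − 0.4364·q_1 + 1.2687·q_2 = (-0.7200, -2.4000, 0.9600).

u_3 = (-0.7200, -2.4000, 0.9600)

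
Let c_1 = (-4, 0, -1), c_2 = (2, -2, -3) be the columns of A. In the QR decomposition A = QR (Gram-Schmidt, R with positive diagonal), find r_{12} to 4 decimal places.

r_{12} = -1.2127

q_1 = c_1/‖c_1‖ = (-4, 0, -1)/4.1231 = (-0.9701, 0.0000, -0.2425).
r_{12} = q_1·c_2 = -1.2127.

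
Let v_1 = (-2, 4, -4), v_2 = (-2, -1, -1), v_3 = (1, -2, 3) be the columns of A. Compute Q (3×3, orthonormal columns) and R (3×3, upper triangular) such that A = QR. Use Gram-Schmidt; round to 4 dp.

Q = [[-0.3333, -0.7542, -0.5657], [0.6667, -0.6128, 0.4243], [-0.6667, -0.2357, 0.7071]], R = [[6.0000, 0.6667, -3.6667], [0.0000, 2.3570, -0.2357], [0.0000, 0.0000, 0.7071]]

v_1 = (-2, 4, -4); ‖v_1‖ = 6.0000, so e_1 = (-0.3333, 0.6667, -0.6667).
e_1·v_2 = (-0.3333)·(-2) + 0.6667·(-1) + (-0.6667)·(-1) = 0.6667.
u_2 = v_2 − 0.6667·e_1 = (-1.7778, -1.4444, -0.5556).
‖u_2‖ = 2.3570, so e_2 = (-0.7542, -0.6128, -0.2357).
e_1·v_3 = (-0.3333)·1 + 0.6667·(-2) + (-0.6667)·3 = -3.6667; e_2·v_3 = (-0.7542)·1 + (-0.6128)·(-2) + (-0.2357)·3 = -0.2357.
u_3 = v_3 + 3.6667·e_1 + 0.2357·e_2 = (-0.4000, 0.3000, 0.5000).
‖u_3‖ = 0.7071, so e_3 = (-0.5657, 0.4243, 0.7071).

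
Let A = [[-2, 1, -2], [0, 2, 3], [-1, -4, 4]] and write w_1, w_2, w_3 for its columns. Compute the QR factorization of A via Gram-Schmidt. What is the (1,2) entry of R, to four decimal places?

r_{12} = 0.8944

w_1 = (-2, 0, -1); ‖w_1‖ = 2.2361, so q_1 = (-0.8944, 0.0000, -0.4472).
r_{12} = q_1·w_2 = 0.8944.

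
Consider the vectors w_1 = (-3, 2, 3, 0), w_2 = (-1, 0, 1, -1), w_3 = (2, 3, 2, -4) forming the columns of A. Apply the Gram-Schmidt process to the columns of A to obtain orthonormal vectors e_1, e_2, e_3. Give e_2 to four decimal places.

w_1 = (-3, 2, 3, 0); ‖w_1‖ = 4.6904, so e_1 = (-0.6396, 0.4264, 0.6396, 0.0000).
e_1·w_2 = (-0.6396)·(-1) + 0.4264·0 + 0.6396·1 + 0.0000·(-1) = 1.2792.
u_2 = w_2 − 1.2792·e_1 = (-0.1818, -0.5455, 0.1818, -1.0000).
‖u_2‖ = 1.1677, so e_2 = (-0.1557, -0.4671, 0.1557, -0.8563).

e_2 = (-0.1557, -0.4671, 0.1557, -0.8563)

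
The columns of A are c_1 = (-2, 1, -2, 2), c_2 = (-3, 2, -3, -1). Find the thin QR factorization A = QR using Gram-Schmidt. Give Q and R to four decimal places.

c_1 = (-2, 1, -2, 2); ‖c_1‖ = 3.6056, so q_1 = (-0.5547, 0.2774, -0.5547, 0.5547).
q_1·c_2 = (-0.5547)·(-3) + 0.2774·2 + (-0.5547)·(-3) + 0.5547·(-1) = 3.3282.
u_2 = c_2 − 3.3282·q_1 = (-1.1538, 1.0769, -1.1538, -2.8462).
‖u_2‖ = 3.4530, so q_2 = (-0.3342, 0.3119, -0.3342, -0.8243).

Q = [[-0.5547, -0.3342], [0.2774, 0.3119], [-0.5547, -0.3342], [0.5547, -0.8243]], R = [[3.6056, 3.3282], [0.0000, 3.4530]]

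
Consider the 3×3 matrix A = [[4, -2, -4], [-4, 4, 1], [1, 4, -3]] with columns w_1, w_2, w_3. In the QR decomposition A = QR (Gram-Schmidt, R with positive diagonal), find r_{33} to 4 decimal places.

r_{33} = 1.3537

e_1 = w_1/‖w_1‖ = (4, -4, 1)/5.7446 = (0.6963, -0.6963, 0.1741).
r_{12} = e_1·w_2 = -3.4816.
u_2 = w_2 + 3.4816·e_1 = (0.4242, 1.5758, 4.6061).
‖u_2‖ = 4.8866, so e_2 = (0.0868, 0.3225, 0.9426).
r_{13} = e_1·w_3 = -4.0038; r_{23} = e_2·w_3 = -2.8526.
u_3 = w_3 + 4.0038·e_1 + 2.8526·e_2 = (-0.9645, -0.8680, 0.3858).
r_{33} = ‖u_3‖ = 1.3537.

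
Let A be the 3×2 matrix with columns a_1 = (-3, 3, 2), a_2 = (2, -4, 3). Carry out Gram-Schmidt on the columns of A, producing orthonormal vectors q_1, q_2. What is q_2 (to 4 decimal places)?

q_2 = (0.0767, -0.4988, 0.8633)

q_1 = a_1/‖a_1‖ = (-3, 3, 2)/4.6904 = (-0.6396, 0.6396, 0.4264).
r_{12} = q_1·a_2 = -2.5584.
u_2 = a_2 + 2.5584·q_1 = (0.3636, -2.3636, 4.0909).
‖u_2‖ = 4.7386, so q_2 = (0.0767, -0.4988, 0.8633).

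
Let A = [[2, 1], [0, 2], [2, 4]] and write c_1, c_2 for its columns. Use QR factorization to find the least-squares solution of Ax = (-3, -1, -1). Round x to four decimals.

x = (-1.1471, 0.1176)

q_1 = c_1/‖c_1‖ = (2, 0, 2)/2.8284 = (0.7071, 0.0000, 0.7071).
r_{12} = q_1·c_2 = 3.5355.
u_2 = c_2 − 3.5355·q_1 = (-1.5000, 2.0000, 1.5000).
‖u_2‖ = 2.9155, so q_2 = (-0.5145, 0.6860, 0.5145).
Qᵀb = (-2.8284, 0.3430).
Back-substitute: x_2 = 0.3430/2.9155 = 0.1176.
x_1 = (-2.8284 − 3.5355·0.1176)/2.8284 = -1.1471.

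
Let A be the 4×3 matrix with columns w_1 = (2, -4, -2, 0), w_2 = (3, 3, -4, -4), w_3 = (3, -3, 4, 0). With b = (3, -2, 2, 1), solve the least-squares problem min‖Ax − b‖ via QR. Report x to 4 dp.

x = (0.1474, 0.0197, 0.6424)

w_1 = (2, -4, -2, 0); ‖w_1‖ = 4.8990, so q_1 = (0.4082, -0.8165, -0.4082, 0.0000).
q_1·w_2 = 0.4082·3 + (-0.8165)·3 + (-0.4082)·(-4) + 0.0000·(-4) = 0.4082.
u_2 = w_2 − 0.4082·q_1 = (2.8333, 3.3333, -3.8333, -4.0000).
‖u_2‖ = 7.0593, so q_2 = (0.4014, 0.4722, -0.5430, -0.5666).
q_1·w_3 = 0.4082·3 + (-0.8165)·(-3) + (-0.4082)·4 + 0.0000·0 = 2.0412; q_2·w_3 = 0.4014·3 + 0.4722·(-3) + (-0.5430)·4 + (-0.5666)·0 = -2.3846.
u_3 = w_3 − 2.0412·q_1 + 2.3846·q_2 = (3.1237, -0.2074, 3.5385, -1.3512).
‖u_3‖ = 4.9140, so q_3 = (0.6357, -0.0422, 0.7201, -0.2750).
Qᵀb = (2.0412, -1.3930, 3.1567).
Back-substitute: x_3 = 3.1567/4.9140 = 0.6424.
x_2 = (-1.3930 + 2.3846·0.6424)/7.0593 = 0.0197.
x_1 = (2.0412 − 0.4082·0.0197 − 2.0412·0.6424)/4.8990 = 0.1474.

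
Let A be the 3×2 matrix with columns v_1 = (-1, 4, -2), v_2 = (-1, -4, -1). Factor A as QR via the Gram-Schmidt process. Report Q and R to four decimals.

Q = [[-0.2182, -0.5132], [0.8729, -0.4830], [-0.4364, -0.7094]], R = [[4.5826, -2.8368], [0.0000, 3.1547]]

q_1 = v_1/‖v_1‖ = (-1, 4, -2)/4.5826 = (-0.2182, 0.8729, -0.4364).
r_{12} = q_1·v_2 = -2.8368.
u_2 = v_2 + 2.8368·q_1 = (-1.6190, -1.5238, -2.2381).
‖u_2‖ = 3.1547, so q_2 = (-0.5132, -0.4830, -0.7094).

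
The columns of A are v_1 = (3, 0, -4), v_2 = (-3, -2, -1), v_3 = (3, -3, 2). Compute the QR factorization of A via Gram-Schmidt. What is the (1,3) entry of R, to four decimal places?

e_1 = v_1/‖v_1‖ = (3, 0, -4)/5.0000 = (0.6000, 0.0000, -0.8000).
r_{13} = e_1·v_3 = 0.2000.

r_{13} = 0.2000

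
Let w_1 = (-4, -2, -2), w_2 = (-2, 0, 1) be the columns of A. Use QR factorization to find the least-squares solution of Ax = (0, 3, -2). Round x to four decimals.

x = (0.0238, -0.4286)

w_1 = (-4, -2, -2); ‖w_1‖ = 4.8990, so q_1 = (-0.8165, -0.4082, -0.4082).
q_1·w_2 = (-0.8165)·(-2) + (-0.4082)·0 + (-0.4082)·1 = 1.2247.
u_2 = w_2 − 1.2247·q_1 = (-1.0000, 0.5000, 1.5000).
‖u_2‖ = 1.8708, so q_2 = (-0.5345, 0.2673, 0.8018).
Qᵀb = (-0.4082, -0.8018).
Back-substitute: x_2 = -0.8018/1.8708 = -0.4286.
x_1 = (-0.4082 − 1.2247·(-0.4286))/4.8990 = 0.0238.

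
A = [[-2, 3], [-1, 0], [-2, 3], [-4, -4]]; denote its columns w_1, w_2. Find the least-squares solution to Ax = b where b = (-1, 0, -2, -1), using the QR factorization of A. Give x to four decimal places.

q_1 = w_1/‖w_1‖ = (-2, -1, -2, -4)/5.0000 = (-0.4000, -0.2000, -0.4000, -0.8000).
r_{12} = q_1·w_2 = 0.8000.
u_2 = w_2 − 0.8000·q_1 = (3.3200, 0.1600, 3.3200, -3.3600).
‖u_2‖ = 5.7758, so q_2 = (0.5748, 0.0277, 0.5748, -0.5817).
Qᵀb = (2.0000, -1.1427).
Back-substitute: x_2 = -1.1427/5.7758 = -0.1978.
x_1 = (2.0000 − 0.8000·(-0.1978))/5.0000 = 0.4317.

x = (0.4317, -0.1978)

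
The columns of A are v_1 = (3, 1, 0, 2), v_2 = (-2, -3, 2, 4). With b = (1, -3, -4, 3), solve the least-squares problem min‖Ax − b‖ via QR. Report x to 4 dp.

x = (0.4534, 0.3471)

v_1 = (3, 1, 0, 2); ‖v_1‖ = 3.7417, so e_1 = (0.8018, 0.2673, 0.0000, 0.5345).
e_1·v_2 = 0.8018·(-2) + 0.2673·(-3) + 0.0000·2 + 0.5345·4 = -0.2673.
u_2 = v_2 + 0.2673·e_1 = (-1.7857, -2.9286, 2.0000, 4.1429).
‖u_2‖ = 5.7383, so e_2 = (-0.3112, -0.5104, 0.3485, 0.7220).
Qᵀb = (1.6036, 1.9916).
Back-substitute: x_2 = 1.9916/5.7383 = 0.3471.
x_1 = (1.6036 + 0.2673·0.3471)/3.7417 = 0.4534.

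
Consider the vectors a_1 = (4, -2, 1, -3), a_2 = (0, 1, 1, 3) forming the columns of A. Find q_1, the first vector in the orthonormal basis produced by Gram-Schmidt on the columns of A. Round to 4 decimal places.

a_1 = (4, -2, 1, -3); ‖a_1‖ = 5.4772, so q_1 = (0.7303, -0.3651, 0.1826, -0.5477).

q_1 = (0.7303, -0.3651, 0.1826, -0.5477)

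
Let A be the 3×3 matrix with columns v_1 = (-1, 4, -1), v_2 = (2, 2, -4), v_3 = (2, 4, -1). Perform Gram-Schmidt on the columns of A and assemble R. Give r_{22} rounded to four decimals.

r_{22} = 4.2947

v_1 = (-1, 4, -1); ‖v_1‖ = 4.2426, so e_1 = (-0.2357, 0.9428, -0.2357).
e_1·v_2 = (-0.2357)·2 + 0.9428·2 + (-0.2357)·(-4) = 2.3570.
u_2 = v_2 − 2.3570·e_1 = (2.5556, -0.2222, -3.4444).
r_{22} = ‖u_2‖ = 4.2947.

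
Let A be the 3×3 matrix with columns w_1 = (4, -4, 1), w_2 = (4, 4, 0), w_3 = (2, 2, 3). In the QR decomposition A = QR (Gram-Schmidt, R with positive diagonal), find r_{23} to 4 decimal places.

r_{23} = 2.8284

w_1 = (4, -4, 1); ‖w_1‖ = 5.7446, so q_1 = (0.6963, -0.6963, 0.1741).
q_1·w_2 = 0.6963·4 + (-0.6963)·4 + 0.1741·0 = 0.0000.
u_2 = w_2 + 0.0000·q_1 = (4.0000, 4.0000, 0.0000).
‖u_2‖ = 5.6569, so q_2 = (0.7071, 0.7071, 0.0000).
r_{23} = q_2·w_3 = 2.8284.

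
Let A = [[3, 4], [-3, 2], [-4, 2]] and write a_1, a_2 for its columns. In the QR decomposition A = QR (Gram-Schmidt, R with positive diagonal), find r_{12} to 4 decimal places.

a_1 = (3, -3, -4); ‖a_1‖ = 5.8310, so q_1 = (0.5145, -0.5145, -0.6860).
r_{12} = q_1·a_2 = -0.3430.

r_{12} = -0.3430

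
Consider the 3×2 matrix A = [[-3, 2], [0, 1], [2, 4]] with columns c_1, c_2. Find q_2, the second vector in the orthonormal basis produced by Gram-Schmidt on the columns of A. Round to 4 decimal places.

q_2 = (0.5411, 0.2198, 0.8117)

c_1 = (-3, 0, 2); ‖c_1‖ = 3.6056, so q_1 = (-0.8321, 0.0000, 0.5547).
q_1·c_2 = (-0.8321)·2 + 0.0000·1 + 0.5547·4 = 0.5547.
u_2 = c_2 − 0.5547·q_1 = (2.4615, 1.0000, 3.6923).
‖u_2‖ = 4.5489, so q_2 = (0.5411, 0.2198, 0.8117).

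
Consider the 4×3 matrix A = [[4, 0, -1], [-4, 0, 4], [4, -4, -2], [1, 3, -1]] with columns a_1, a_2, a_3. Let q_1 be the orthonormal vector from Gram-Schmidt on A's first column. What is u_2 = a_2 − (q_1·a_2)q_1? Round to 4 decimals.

a_1 = (4, -4, 4, 1); ‖a_1‖ = 7.0000, so q_1 = (0.5714, -0.5714, 0.5714, 0.1429).
q_1·a_2 = 0.5714·0 + (-0.5714)·0 + 0.5714·(-4) + 0.1429·3 = -1.8571.
u_2 = a_2 + 1.8571·q_1 = (1.0612, -1.0612, -2.9388, 3.2653).

u_2 = (1.0612, -1.0612, -2.9388, 3.2653)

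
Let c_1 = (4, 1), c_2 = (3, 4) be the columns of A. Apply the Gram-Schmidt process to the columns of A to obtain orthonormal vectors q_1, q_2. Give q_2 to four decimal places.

q_1 = c_1/‖c_1‖ = (4, 1)/4.1231 = (0.9701, 0.2425).
r_{12} = q_1·c_2 = 3.8806.
u_2 = c_2 − 3.8806·q_1 = (-0.7647, 3.0588).
‖u_2‖ = 3.1530, so q_2 = (-0.2425, 0.9701).

q_2 = (-0.2425, 0.9701)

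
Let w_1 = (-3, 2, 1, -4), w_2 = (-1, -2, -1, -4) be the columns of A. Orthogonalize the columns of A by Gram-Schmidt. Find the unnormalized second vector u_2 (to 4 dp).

w_1 = (-3, 2, 1, -4); ‖w_1‖ = 5.4772, so q_1 = (-0.5477, 0.3651, 0.1826, -0.7303).
q_1·w_2 = (-0.5477)·(-1) + 0.3651·(-2) + 0.1826·(-1) + (-0.7303)·(-4) = 2.5560.
u_2 = w_2 − 2.5560·q_1 = (0.4000, -2.9333, -1.4667, -2.1333).

u_2 = (0.4000, -2.9333, -1.4667, -2.1333)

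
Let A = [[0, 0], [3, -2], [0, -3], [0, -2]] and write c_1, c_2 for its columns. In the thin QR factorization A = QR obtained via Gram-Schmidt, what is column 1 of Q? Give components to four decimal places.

e_1 = (0.0000, 1.0000, 0.0000, 0.0000)

e_1 = c_1/‖c_1‖ = (0, 3, 0, 0)/3.0000 = (0.0000, 1.0000, 0.0000, 0.0000).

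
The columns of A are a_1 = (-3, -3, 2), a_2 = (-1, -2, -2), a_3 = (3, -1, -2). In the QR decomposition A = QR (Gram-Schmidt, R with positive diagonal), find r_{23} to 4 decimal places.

a_1 = (-3, -3, 2); ‖a_1‖ = 4.6904, so e_1 = (-0.6396, -0.6396, 0.4264).
e_1·a_2 = (-0.6396)·(-1) + (-0.6396)·(-2) + 0.4264·(-2) = 1.0660.
u_2 = a_2 − 1.0660·e_1 = (-0.3182, -1.3182, -2.4545).
‖u_2‖ = 2.8042, so e_2 = (-0.1135, -0.4701, -0.8753).
r_{23} = e_2·a_3 = 1.8803.

r_{23} = 1.8803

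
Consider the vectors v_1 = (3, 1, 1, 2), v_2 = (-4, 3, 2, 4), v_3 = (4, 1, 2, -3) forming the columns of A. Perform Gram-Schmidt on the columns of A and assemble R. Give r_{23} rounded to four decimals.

v_1 = (3, 1, 1, 2); ‖v_1‖ = 3.8730, so q_1 = (0.7746, 0.2582, 0.2582, 0.5164).
q_1·v_2 = 0.7746·(-4) + 0.2582·3 + 0.2582·2 + 0.5164·4 = 0.2582.
u_2 = v_2 − 0.2582·q_1 = (-4.2000, 2.9333, 1.9333, 3.8667).
‖u_2‖ = 6.7032, so q_2 = (-0.6266, 0.4376, 0.2884, 0.5768).
r_{23} = q_2·v_3 = -3.2223.

r_{23} = -3.2223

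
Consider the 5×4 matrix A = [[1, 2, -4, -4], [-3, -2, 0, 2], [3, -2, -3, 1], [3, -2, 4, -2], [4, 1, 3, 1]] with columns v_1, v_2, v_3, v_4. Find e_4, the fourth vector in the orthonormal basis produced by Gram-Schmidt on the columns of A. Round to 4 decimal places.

e_1 = v_1/‖v_1‖ = (1, -3, 3, 3, 4)/6.6332 = (0.1508, -0.4523, 0.4523, 0.4523, 0.6030).
r_{12} = e_1·v_2 = 0.0000.
u_2 = v_2 + 0.0000·e_1 = (2.0000, -2.0000, -2.0000, -2.0000, 1.0000).
‖u_2‖ = 4.1231, so e_2 = (0.4851, -0.4851, -0.4851, -0.4851, 0.2425).
r_{13} = e_1·v_3 = 1.6583; r_{23} = e_2·v_3 = -1.6977.
u_3 = v_3 − 1.6583·e_1 + 1.6977·e_2 = (-3.4265, -0.0735, -4.5735, 2.4265, 2.4118).
‖u_3‖ = 6.6609, so e_3 = (-0.5144, -0.0110, -0.6866, 0.3643, 0.3621).
r_{14} = e_1·v_4 = -1.3568; r_{24} = e_2·v_4 = -2.1828; r_{34} = e_3·v_4 = 0.9825.
u_4 = v_4 + 1.3568·e_1 + 2.1828·e_2 − 0.9825·e_3 = (-2.2312, 0.3384, 1.2294, -2.8031, 1.9919).
‖u_4‖ = 4.2929, so e_4 = (-0.5197, 0.0788, 0.2864, -0.6530, 0.4640).

e_4 = (-0.5197, 0.0788, 0.2864, -0.6530, 0.4640)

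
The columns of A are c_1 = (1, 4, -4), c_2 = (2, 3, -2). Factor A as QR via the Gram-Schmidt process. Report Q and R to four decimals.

Q = [[0.1741, 0.8729], [0.6963, 0.2182], [-0.6963, 0.4364]], R = [[5.7446, 3.8297], [0.0000, 1.5275]]

q_1 = c_1/‖c_1‖ = (1, 4, -4)/5.7446 = (0.1741, 0.6963, -0.6963).
r_{12} = q_1·c_2 = 3.8297.
u_2 = c_2 − 3.8297·q_1 = (1.3333, 0.3333, 0.6667).
‖u_2‖ = 1.5275, so q_2 = (0.8729, 0.2182, 0.4364).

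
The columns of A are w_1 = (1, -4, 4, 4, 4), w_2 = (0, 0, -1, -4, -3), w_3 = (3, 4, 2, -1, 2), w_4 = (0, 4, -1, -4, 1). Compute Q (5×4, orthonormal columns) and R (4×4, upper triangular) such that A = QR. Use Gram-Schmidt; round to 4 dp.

w_1 = (1, -4, 4, 4, 4); ‖w_1‖ = 8.0623, so e_1 = (0.1240, -0.4961, 0.4961, 0.4961, 0.4961).
e_1·w_2 = 0.1240·0 + (-0.4961)·0 + 0.4961·(-1) + 0.4961·(-4) + 0.4961·(-3) = -3.9691.
u_2 = w_2 + 3.9691·e_1 = (0.4923, -1.9692, 0.9692, -2.0308, -1.0308).
‖u_2‖ = 3.2010, so e_2 = (0.1538, -0.6152, 0.3028, -0.6344, -0.3220).
e_1·w_3 = 0.1240·3 + (-0.4961)·4 + 0.4961·2 + 0.4961·(-1) + 0.4961·2 = -0.1240; e_2·w_3 = 0.1538·3 + (-0.6152)·4 + 0.3028·2 + (-0.6344)·(-1) + (-0.3220)·2 = -1.4034.
u_3 = w_3 + 0.1240·e_1 + 1.4034·e_2 = (3.2312, 3.0751, 2.4865, -1.8288, 1.6096).
‖u_3‖ = 5.6582, so e_3 = (0.5711, 0.5435, 0.4394, -0.3232, 0.2845).
e_1·w_4 = 0.1240·0 + (-0.4961)·4 + 0.4961·(-1) + 0.4961·(-4) + 0.4961·1 = -3.9691; e_2·w_4 = 0.1538·0 + (-0.6152)·4 + 0.3028·(-1) + (-0.6344)·(-4) + (-0.3220)·1 = -0.5479; e_3·w_4 = 0.5711·0 + 0.5435·4 + 0.4394·(-1) + (-0.3232)·(-4) + 0.2845·1 = 3.3118.
u_4 = w_4 + 3.9691·e_1 + 0.5479·e_2 − 3.3118·e_3 = (-1.3147, -0.1062, -0.3202, -1.3079, 1.8507).
‖u_4‖ = 2.6416, so e_4 = (-0.4977, -0.0402, -0.1212, -0.4951, 0.7006).

Q = [[0.1240, 0.1538, 0.5711, -0.4977], [-0.4961, -0.6152, 0.5435, -0.0402], [0.4961, 0.3028, 0.4394, -0.1212], [0.4961, -0.6344, -0.3232, -0.4951], [0.4961, -0.3220, 0.2845, 0.7006]], R = [[8.0623, -3.9691, -0.1240, -3.9691], [0.0000, 3.2010, -1.4034, -0.5479], [0.0000, 0.0000, 5.6582, 3.3118], [0.0000, 0.0000, 0.0000, 2.6416]]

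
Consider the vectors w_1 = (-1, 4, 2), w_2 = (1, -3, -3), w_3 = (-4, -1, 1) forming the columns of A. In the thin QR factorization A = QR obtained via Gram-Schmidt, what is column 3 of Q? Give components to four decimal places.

w_1 = (-1, 4, 2); ‖w_1‖ = 4.5826, so e_1 = (-0.2182, 0.8729, 0.4364).
e_1·w_2 = (-0.2182)·1 + 0.8729·(-3) + 0.4364·(-3) = -4.1461.
u_2 = w_2 + 4.1461·e_1 = (0.0952, 0.6190, -1.1905).
‖u_2‖ = 1.3452, so e_2 = (0.0708, 0.4602, -0.8850).
e_1·w_3 = (-0.2182)·(-4) + 0.8729·(-1) + 0.4364·1 = 0.4364; e_2·w_3 = 0.0708·(-4) + 0.4602·(-1) + (-0.8850)·1 = -1.6284.
u_3 = w_3 − 0.4364·e_1 + 1.6284·e_2 = (-3.7895, -0.6316, -0.6316).
‖u_3‖ = 3.8933, so e_3 = (-0.9733, -0.1622, -0.1622).

e_3 = (-0.9733, -0.1622, -0.1622)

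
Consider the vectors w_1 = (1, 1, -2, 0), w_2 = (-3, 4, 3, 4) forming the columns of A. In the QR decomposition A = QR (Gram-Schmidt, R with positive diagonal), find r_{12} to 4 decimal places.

r_{12} = -2.0412

w_1 = (1, 1, -2, 0); ‖w_1‖ = 2.4495, so e_1 = (0.4082, 0.4082, -0.8165, 0.0000).
r_{12} = e_1·w_2 = -2.0412.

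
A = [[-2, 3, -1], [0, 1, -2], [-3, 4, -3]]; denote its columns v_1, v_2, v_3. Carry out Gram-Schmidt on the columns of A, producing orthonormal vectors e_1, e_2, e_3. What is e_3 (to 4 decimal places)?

v_1 = (-2, 0, -3); ‖v_1‖ = 3.6056, so e_1 = (-0.5547, 0.0000, -0.8321).
e_1·v_2 = (-0.5547)·3 + 0.0000·1 + (-0.8321)·4 = -4.9923.
u_2 = v_2 + 4.9923·e_1 = (0.2308, 1.0000, -0.1538).
‖u_2‖ = 1.0377, so e_2 = (0.2224, 0.9636, -0.1482).
e_1·v_3 = (-0.5547)·(-1) + 0.0000·(-2) + (-0.8321)·(-3) = 3.0509; e_2·v_3 = 0.2224·(-1) + 0.9636·(-2) + (-0.1482)·(-3) = -1.7049.
u_3 = v_3 − 3.0509·e_1 + 1.7049·e_2 = (1.0714, -0.3571, -0.7143).
‖u_3‖ = 1.3363, so e_3 = (0.8018, -0.2673, -0.5345).

e_3 = (0.8018, -0.2673, -0.5345)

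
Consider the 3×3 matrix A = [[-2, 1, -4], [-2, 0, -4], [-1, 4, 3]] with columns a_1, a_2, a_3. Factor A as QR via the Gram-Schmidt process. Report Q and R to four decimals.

Q = [[-0.6667, -0.0925, -0.7396], [-0.6667, -0.3698, 0.6472], [-0.3333, 0.9245, 0.1849]], R = [[3.0000, -2.0000, 4.3333], [0.0000, 3.6056, 4.6225], [0.0000, 0.0000, 0.9245]]

a_1 = (-2, -2, -1); ‖a_1‖ = 3.0000, so q_1 = (-0.6667, -0.6667, -0.3333).
q_1·a_2 = (-0.6667)·1 + (-0.6667)·0 + (-0.3333)·4 = -2.0000.
u_2 = a_2 + 2.0000·q_1 = (-0.3333, -1.3333, 3.3333).
‖u_2‖ = 3.6056, so q_2 = (-0.0925, -0.3698, 0.9245).
q_1·a_3 = (-0.6667)·(-4) + (-0.6667)·(-4) + (-0.3333)·3 = 4.3333; q_2·a_3 = (-0.0925)·(-4) + (-0.3698)·(-4) + 0.9245·3 = 4.6225.
u_3 = a_3 − 4.3333·q_1 − 4.6225·q_2 = (-0.6838, 0.5983, 0.1709).
‖u_3‖ = 0.9245, so q_3 = (-0.7396, 0.6472, 0.1849).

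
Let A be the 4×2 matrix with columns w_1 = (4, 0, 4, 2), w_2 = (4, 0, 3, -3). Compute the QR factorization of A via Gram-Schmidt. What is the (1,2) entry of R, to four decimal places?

r_{12} = 3.6667

w_1 = (4, 0, 4, 2); ‖w_1‖ = 6.0000, so e_1 = (0.6667, 0.0000, 0.6667, 0.3333).
r_{12} = e_1·w_2 = 3.6667.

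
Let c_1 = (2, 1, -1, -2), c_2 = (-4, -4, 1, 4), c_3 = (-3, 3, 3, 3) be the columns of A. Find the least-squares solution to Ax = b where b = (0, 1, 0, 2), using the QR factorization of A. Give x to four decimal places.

x = (8.0000, 3.0000, 1.6667)

c_1 = (2, 1, -1, -2); ‖c_1‖ = 3.1623, so e_1 = (0.6325, 0.3162, -0.3162, -0.6325).
e_1·c_2 = 0.6325·(-4) + 0.3162·(-4) + (-0.3162)·1 + (-0.6325)·4 = -6.6408.
u_2 = c_2 + 6.6408·e_1 = (0.2000, -1.9000, -1.1000, -0.2000).
‖u_2‖ = 2.2136, so e_2 = (0.0904, -0.8583, -0.4969, -0.0904).
e_1·c_3 = 0.6325·(-3) + 0.3162·3 + (-0.3162)·3 + (-0.6325)·3 = -3.7947; e_2·c_3 = 0.0904·(-3) + (-0.8583)·3 + (-0.4969)·3 + (-0.0904)·3 = -4.6079.
u_3 = c_3 + 3.7947·e_1 + 4.6079·e_2 = (-0.1837, 0.2449, -0.4898, 0.1837).
‖u_3‖ = 0.6061, so e_3 = (-0.3030, 0.4041, -0.8081, 0.3030).
Qᵀb = (-0.9487, -1.0390, 1.0102).
Back-substitute: x_3 = 1.0102/0.6061 = 1.6667.
x_2 = (-1.0390 + 4.6079·1.6667)/2.2136 = 3.0000.
x_1 = (-0.9487 + 6.6408·3.0000 + 3.7947·1.6667)/3.1623 = 8.0000.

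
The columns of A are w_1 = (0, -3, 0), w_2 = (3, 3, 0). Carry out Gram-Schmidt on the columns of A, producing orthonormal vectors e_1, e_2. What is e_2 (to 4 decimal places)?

e_2 = (1.0000, 0.0000, 0.0000)

w_1 = (0, -3, 0); ‖w_1‖ = 3.0000, so e_1 = (0.0000, -1.0000, 0.0000).
e_1·w_2 = 0.0000·3 + (-1.0000)·3 + 0.0000·0 = -3.0000.
u_2 = w_2 + 3.0000·e_1 = (3.0000, 0.0000, 0.0000).
‖u_2‖ = 3.0000, so e_2 = (1.0000, 0.0000, 0.0000).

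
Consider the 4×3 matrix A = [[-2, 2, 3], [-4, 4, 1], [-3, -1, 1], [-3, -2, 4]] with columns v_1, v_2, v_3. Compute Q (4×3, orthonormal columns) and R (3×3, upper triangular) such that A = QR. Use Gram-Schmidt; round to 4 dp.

v_1 = (-2, -4, -3, -3); ‖v_1‖ = 6.1644, so q_1 = (-0.3244, -0.6489, -0.4867, -0.4867).
q_1·v_2 = (-0.3244)·2 + (-0.6489)·4 + (-0.4867)·(-1) + (-0.4867)·(-2) = -1.7844.
u_2 = v_2 + 1.7844·q_1 = (1.4211, 2.8421, -1.8684, -2.8684).
‖u_2‖ = 4.6707, so q_2 = (0.3042, 0.6085, -0.4000, -0.6141).
q_1·v_3 = (-0.3244)·3 + (-0.6489)·1 + (-0.4867)·1 + (-0.4867)·4 = -4.0555; q_2·v_3 = 0.3042·3 + 0.6085·1 + (-0.4000)·1 + (-0.6141)·4 = -1.3353.
u_3 = v_3 + 4.0555·q_1 + 1.3353·q_2 = (2.0905, -0.8191, -1.5078, 1.2063).
‖u_3‖ = 2.9614, so q_3 = (0.7059, -0.2766, -0.5092, 0.4073).

Q = [[-0.3244, 0.3042, 0.7059], [-0.6489, 0.6085, -0.2766], [-0.4867, -0.4000, -0.5092], [-0.4867, -0.6141, 0.4073]], R = [[6.1644, -1.7844, -4.0555], [0.0000, 4.6707, -1.3353], [0.0000, 0.0000, 2.9614]]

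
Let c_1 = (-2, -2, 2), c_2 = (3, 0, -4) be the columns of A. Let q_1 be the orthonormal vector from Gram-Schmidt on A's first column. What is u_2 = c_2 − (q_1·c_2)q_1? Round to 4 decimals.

q_1 = c_1/‖c_1‖ = (-2, -2, 2)/3.4641 = (-0.5774, -0.5774, 0.5774).
r_{12} = q_1·c_2 = -4.0415.
u_2 = c_2 + 4.0415·q_1 = (0.6667, -2.3333, -1.6667).

u_2 = (0.6667, -2.3333, -1.6667)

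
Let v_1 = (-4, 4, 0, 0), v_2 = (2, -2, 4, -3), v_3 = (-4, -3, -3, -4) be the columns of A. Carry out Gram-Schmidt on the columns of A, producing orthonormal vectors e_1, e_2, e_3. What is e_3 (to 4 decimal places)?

e_3 = (-0.4975, -0.4975, -0.4264, -0.5685)

v_1 = (-4, 4, 0, 0); ‖v_1‖ = 5.6569, so e_1 = (-0.7071, 0.7071, 0.0000, 0.0000).
e_1·v_2 = (-0.7071)·2 + 0.7071·(-2) + 0.0000·4 + 0.0000·(-3) = -2.8284.
u_2 = v_2 + 2.8284·e_1 = (0.0000, 0.0000, 4.0000, -3.0000).
‖u_2‖ = 5.0000, so e_2 = (0.0000, 0.0000, 0.8000, -0.6000).
e_1·v_3 = (-0.7071)·(-4) + 0.7071·(-3) + 0.0000·(-3) + 0.0000·(-4) = 0.7071; e_2·v_3 = 0.0000·(-4) + (0.0000)·(-3) + 0.8000·(-3) + (-0.6000)·(-4) = 0.0000.
u_3 = v_3 − 0.7071·e_1 + 0.0000·e_2 = (-3.5000, -3.5000, -3.0000, -4.0000).
‖u_3‖ = 7.0356, so e_3 = (-0.4975, -0.4975, -0.4264, -0.5685).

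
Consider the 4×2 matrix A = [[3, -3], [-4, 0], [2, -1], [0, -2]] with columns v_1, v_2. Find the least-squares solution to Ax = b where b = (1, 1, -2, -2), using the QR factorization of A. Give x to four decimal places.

e_1 = v_1/‖v_1‖ = (3, -4, 2, 0)/5.3852 = (0.5571, -0.7428, 0.3714, 0.0000).
r_{12} = e_1·v_2 = -2.0426.
u_2 = v_2 + 2.0426·e_1 = (-1.8621, -1.5172, -0.2414, -2.0000).
‖u_2‖ = 3.1349, so e_2 = (-0.5940, -0.4840, -0.0770, -0.6380).
Qᵀb = (-0.9285, 0.3520).
Back-substitute: x_2 = 0.3520/3.1349 = 0.1123.
x_1 = (-0.9285 + 2.0426·0.1123)/5.3852 = -0.1298.

x = (-0.1298, 0.1123)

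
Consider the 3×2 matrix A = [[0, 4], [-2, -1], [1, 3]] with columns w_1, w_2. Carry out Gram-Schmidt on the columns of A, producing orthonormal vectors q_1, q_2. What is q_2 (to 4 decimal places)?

w_1 = (0, -2, 1); ‖w_1‖ = 2.2361, so q_1 = (0.0000, -0.8944, 0.4472).
q_1·w_2 = 0.0000·4 + (-0.8944)·(-1) + 0.4472·3 = 2.2361.
u_2 = w_2 − 2.2361·q_1 = (4.0000, 1.0000, 2.0000).
‖u_2‖ = 4.5826, so q_2 = (0.8729, 0.2182, 0.4364).

q_2 = (0.8729, 0.2182, 0.4364)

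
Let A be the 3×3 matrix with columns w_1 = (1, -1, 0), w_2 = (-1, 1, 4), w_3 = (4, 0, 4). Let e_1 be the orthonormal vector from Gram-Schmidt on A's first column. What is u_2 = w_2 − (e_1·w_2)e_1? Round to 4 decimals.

w_1 = (1, -1, 0); ‖w_1‖ = 1.4142, so e_1 = (0.7071, -0.7071, 0.0000).
e_1·w_2 = 0.7071·(-1) + (-0.7071)·1 + 0.0000·4 = -1.4142.
u_2 = w_2 + 1.4142·e_1 = (0.0000, 0.0000, 4.0000).

u_2 = (0.0000, 0.0000, 4.0000)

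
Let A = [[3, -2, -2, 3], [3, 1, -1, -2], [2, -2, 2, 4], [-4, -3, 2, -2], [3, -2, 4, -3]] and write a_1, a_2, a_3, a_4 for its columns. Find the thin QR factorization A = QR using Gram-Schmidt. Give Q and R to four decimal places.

Q = [[0.4376, -0.4130, -0.7535, -0.0897], [0.4376, 0.2269, -0.0483, -0.4928], [0.2917, -0.4175, 0.1629, 0.7119], [-0.5835, -0.6581, -0.0448, -0.3446], [0.4376, -0.4130, 0.6335, -0.3516]], R = [[6.8557, -0.1459, -0.1459, 1.4586], [0.0000, 4.6881, -3.2041, -0.8078], [0.0000, 0.0000, 4.3258, -3.3232], [0.0000, 0.0000, 0.0000, 5.3081]]

q_1 = a_1/‖a_1‖ = (3, 3, 2, -4, 3)/6.8557 = (0.4376, 0.4376, 0.2917, -0.5835, 0.4376).
r_{12} = q_1·a_2 = -0.1459.
u_2 = a_2 + 0.1459·q_1 = (-1.9362, 1.0638, -1.9574, -3.0851, -1.9362).
‖u_2‖ = 4.6881, so q_2 = (-0.4130, 0.2269, -0.4175, -0.6581, -0.4130).
r_{13} = q_1·a_3 = -0.1459; r_{23} = q_2·a_3 = -3.2041.
u_3 = a_3 + 0.1459·q_1 + 3.2041·q_2 = (-3.2594, -0.2091, 0.7047, -0.1936, 2.7406).
‖u_3‖ = 4.3258, so q_3 = (-0.7535, -0.0483, 0.1629, -0.0448, 0.6335).
r_{14} = q_1·a_4 = 1.4586; r_{24} = q_2·a_4 = -0.8078; r_{34} = q_3·a_4 = -3.3232.
u_4 = a_4 − 1.4586·q_1 + 0.8078·q_2 + 3.3232·q_3 = (-0.4759, -2.6156, 3.7786, -1.8293, -1.8665).
‖u_4‖ = 5.3081, so q_4 = (-0.0897, -0.4928, 0.7119, -0.3446, -0.3516).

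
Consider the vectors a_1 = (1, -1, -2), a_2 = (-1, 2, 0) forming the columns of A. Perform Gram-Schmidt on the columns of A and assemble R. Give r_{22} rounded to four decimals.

a_1 = (1, -1, -2); ‖a_1‖ = 2.4495, so q_1 = (0.4082, -0.4082, -0.8165).
q_1·a_2 = 0.4082·(-1) + (-0.4082)·2 + (-0.8165)·0 = -1.2247.
u_2 = a_2 + 1.2247·q_1 = (-0.5000, 1.5000, -1.0000).
r_{22} = ‖u_2‖ = 1.8708.

r_{22} = 1.8708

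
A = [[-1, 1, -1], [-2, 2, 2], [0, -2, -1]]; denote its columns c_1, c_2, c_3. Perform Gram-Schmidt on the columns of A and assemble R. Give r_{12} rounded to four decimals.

r_{12} = -2.2361

q_1 = c_1/‖c_1‖ = (-1, -2, 0)/2.2361 = (-0.4472, -0.8944, 0.0000).
r_{12} = q_1·c_2 = -2.2361.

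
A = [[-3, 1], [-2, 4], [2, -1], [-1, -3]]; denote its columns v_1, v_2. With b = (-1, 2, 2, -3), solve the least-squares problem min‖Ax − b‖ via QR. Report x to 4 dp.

x = (0.7824, 0.8083)

q_1 = v_1/‖v_1‖ = (-3, -2, 2, -1)/4.2426 = (-0.7071, -0.4714, 0.4714, -0.2357).
r_{12} = q_1·v_2 = -2.3570.
u_2 = v_2 + 2.3570·q_1 = (-0.6667, 2.8889, 0.1111, -3.5556).
‖u_2‖ = 4.6308, so q_2 = (-0.1440, 0.6238, 0.0240, -0.7678).
Qᵀb = (1.4142, 3.7430).
Back-substitute: x_2 = 3.7430/4.6308 = 0.8083.
x_1 = (1.4142 + 2.3570·0.8083)/4.2426 = 0.7824.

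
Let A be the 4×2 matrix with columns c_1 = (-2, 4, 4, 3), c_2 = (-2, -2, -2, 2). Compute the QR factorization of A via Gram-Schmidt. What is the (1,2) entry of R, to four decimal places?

q_1 = c_1/‖c_1‖ = (-2, 4, 4, 3)/6.7082 = (-0.2981, 0.5963, 0.5963, 0.4472).
r_{12} = q_1·c_2 = -0.8944.

r_{12} = -0.8944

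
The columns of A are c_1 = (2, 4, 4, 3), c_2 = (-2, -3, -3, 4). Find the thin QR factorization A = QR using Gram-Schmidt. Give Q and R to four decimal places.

q_1 = c_1/‖c_1‖ = (2, 4, 4, 3)/6.7082 = (0.2981, 0.5963, 0.5963, 0.4472).
r_{12} = q_1·c_2 = -2.3851.
u_2 = c_2 + 2.3851·q_1 = (-1.2889, -1.5778, -1.5778, 5.0667).
‖u_2‖ = 5.6843, so q_2 = (-0.2267, -0.2776, -0.2776, 0.8913).

Q = [[0.2981, -0.2267], [0.5963, -0.2776], [0.5963, -0.2776], [0.4472, 0.8913]], R = [[6.7082, -2.3851], [0.0000, 5.6843]]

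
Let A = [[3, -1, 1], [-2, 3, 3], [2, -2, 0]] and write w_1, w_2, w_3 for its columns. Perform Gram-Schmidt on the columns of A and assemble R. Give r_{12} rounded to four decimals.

r_{12} = -3.1530

w_1 = (3, -2, 2); ‖w_1‖ = 4.1231, so e_1 = (0.7276, -0.4851, 0.4851).
r_{12} = e_1·w_2 = -3.1530.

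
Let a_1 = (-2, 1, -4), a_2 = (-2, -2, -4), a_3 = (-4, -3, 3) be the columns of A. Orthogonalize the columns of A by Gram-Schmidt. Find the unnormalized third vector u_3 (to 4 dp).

a_1 = (-2, 1, -4); ‖a_1‖ = 4.5826, so q_1 = (-0.4364, 0.2182, -0.8729).
q_1·a_2 = (-0.4364)·(-2) + 0.2182·(-2) + (-0.8729)·(-4) = 3.9279.
u_2 = a_2 − 3.9279·q_1 = (-0.2857, -2.8571, -0.5714).
‖u_2‖ = 2.9277, so q_2 = (-0.0976, -0.9759, -0.1952).
q_1·a_3 = (-0.4364)·(-4) + 0.2182·(-3) + (-0.8729)·3 = -1.5275; q_2·a_3 = (-0.0976)·(-4) + (-0.9759)·(-3) + (-0.1952)·3 = 2.7325.
u_3 = a_3 + 1.5275·q_1 − 2.7325·q_2 = (-4.4000, 0.0000, 2.2000).

u_3 = (-4.4000, 0.0000, 2.2000)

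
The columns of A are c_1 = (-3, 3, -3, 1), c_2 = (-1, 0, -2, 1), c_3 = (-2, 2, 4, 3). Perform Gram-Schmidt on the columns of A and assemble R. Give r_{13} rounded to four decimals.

e_1 = c_1/‖c_1‖ = (-3, 3, -3, 1)/5.2915 = (-0.5669, 0.5669, -0.5669, 0.1890).
r_{13} = e_1·c_3 = 0.5669.

r_{13} = 0.5669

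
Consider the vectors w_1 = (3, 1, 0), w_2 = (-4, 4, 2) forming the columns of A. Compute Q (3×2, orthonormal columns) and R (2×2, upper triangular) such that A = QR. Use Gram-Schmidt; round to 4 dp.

e_1 = w_1/‖w_1‖ = (3, 1, 0)/3.1623 = (0.9487, 0.3162, 0.0000).
r_{12} = e_1·w_2 = -2.5298.
u_2 = w_2 + 2.5298·e_1 = (-1.6000, 4.8000, 2.0000).
‖u_2‖ = 5.4406, so e_2 = (-0.2941, 0.8823, 0.3676).

Q = [[0.9487, -0.2941], [0.3162, 0.8823], [0.0000, 0.3676]], R = [[3.1623, -2.5298], [0.0000, 5.4406]]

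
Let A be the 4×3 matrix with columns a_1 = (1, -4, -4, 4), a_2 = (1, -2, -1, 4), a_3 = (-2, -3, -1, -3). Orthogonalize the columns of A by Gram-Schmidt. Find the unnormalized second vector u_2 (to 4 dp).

q_1 = a_1/‖a_1‖ = (1, -4, -4, 4)/7.0000 = (0.1429, -0.5714, -0.5714, 0.5714).
r_{12} = q_1·a_2 = 4.1429.
u_2 = a_2 − 4.1429·q_1 = (0.4082, 0.3673, 1.3673, 1.6327).

u_2 = (0.4082, 0.3673, 1.3673, 1.6327)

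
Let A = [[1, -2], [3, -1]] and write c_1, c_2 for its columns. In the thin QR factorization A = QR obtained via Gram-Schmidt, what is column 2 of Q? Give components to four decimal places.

q_2 = (-0.9487, 0.3162)

c_1 = (1, 3); ‖c_1‖ = 3.1623, so q_1 = (0.3162, 0.9487).
q_1·c_2 = 0.3162·(-2) + 0.9487·(-1) = -1.5811.
u_2 = c_2 + 1.5811·q_1 = (-1.5000, 0.5000).
‖u_2‖ = 1.5811, so q_2 = (-0.9487, 0.3162).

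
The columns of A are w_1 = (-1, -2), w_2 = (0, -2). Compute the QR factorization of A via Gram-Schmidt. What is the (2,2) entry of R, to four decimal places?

r_{22} = 0.8944

w_1 = (-1, -2); ‖w_1‖ = 2.2361, so e_1 = (-0.4472, -0.8944).
e_1·w_2 = (-0.4472)·0 + (-0.8944)·(-2) = 1.7889.
u_2 = w_2 − 1.7889·e_1 = (0.8000, -0.4000).
r_{22} = ‖u_2‖ = 0.8944.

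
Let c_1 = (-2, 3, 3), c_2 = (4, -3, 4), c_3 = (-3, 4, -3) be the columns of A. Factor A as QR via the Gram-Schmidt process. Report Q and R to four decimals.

c_1 = (-2, 3, 3); ‖c_1‖ = 4.6904, so e_1 = (-0.4264, 0.6396, 0.6396).
e_1·c_2 = (-0.4264)·4 + 0.6396·(-3) + 0.6396·4 = -1.0660.
u_2 = c_2 + 1.0660·e_1 = (3.5455, -2.3182, 4.6818).
‖u_2‖ = 6.3138, so e_2 = (0.5615, -0.3672, 0.7415).
e_1·c_3 = (-0.4264)·(-3) + 0.6396·4 + 0.6396·(-3) = 1.9188; e_2·c_3 = 0.5615·(-3) + (-0.3672)·4 + 0.7415·(-3) = -5.3779.
u_3 = c_3 − 1.9188·e_1 + 5.3779·e_2 = (0.8381, 0.7982, -0.2395).
‖u_3‖ = 1.1819, so e_3 = (0.7091, 0.6754, -0.2026).

Q = [[-0.4264, 0.5615, 0.7091], [0.6396, -0.3672, 0.6754], [0.6396, 0.7415, -0.2026]], R = [[4.6904, -1.0660, 1.9188], [0.0000, 6.3138, -5.3779], [0.0000, 0.0000, 1.1819]]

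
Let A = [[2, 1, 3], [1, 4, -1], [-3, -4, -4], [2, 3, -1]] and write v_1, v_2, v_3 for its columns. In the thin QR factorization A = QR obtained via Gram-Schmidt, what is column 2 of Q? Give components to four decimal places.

q_2 = (-0.5270, 0.8433, 0.0000, 0.1054)

v_1 = (2, 1, -3, 2); ‖v_1‖ = 4.2426, so q_1 = (0.4714, 0.2357, -0.7071, 0.4714).
q_1·v_2 = 0.4714·1 + 0.2357·4 + (-0.7071)·(-4) + 0.4714·3 = 5.6569.
u_2 = v_2 − 5.6569·q_1 = (-1.6667, 2.6667, 0.0000, 0.3333).
‖u_2‖ = 3.1623, so q_2 = (-0.5270, 0.8433, 0.0000, 0.1054).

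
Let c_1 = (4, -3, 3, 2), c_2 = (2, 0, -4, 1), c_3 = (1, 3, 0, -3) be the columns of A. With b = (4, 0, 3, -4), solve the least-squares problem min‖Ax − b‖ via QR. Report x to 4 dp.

c_1 = (4, -3, 3, 2); ‖c_1‖ = 6.1644, so e_1 = (0.6489, -0.4867, 0.4867, 0.3244).
e_1·c_2 = 0.6489·2 + (-0.4867)·0 + 0.4867·(-4) + 0.3244·1 = -0.3244.
u_2 = c_2 + 0.3244·e_1 = (2.2105, -0.1579, -3.8421, 1.1053).
‖u_2‖ = 4.5711, so e_2 = (0.4836, -0.0345, -0.8405, 0.2418).
e_1·c_3 = 0.6489·1 + (-0.4867)·3 + 0.4867·0 + 0.3244·(-3) = -1.7844; e_2·c_3 = 0.4836·1 + (-0.0345)·3 + (-0.8405)·0 + 0.2418·(-3) = -0.3454.
u_3 = c_3 + 1.7844·e_1 + 0.3454·e_2 = (2.3249, 2.1196, 0.5781, -2.3375).
‖u_3‖ = 3.9619, so e_3 = (0.5868, 0.5350, 0.1459, -0.5900).
Qᵀb = (2.7578, -1.5544, 5.1451).
Back-substitute: x_3 = 5.1451/3.9619 = 1.2986.
x_2 = (-1.5544 + 0.3454·1.2986)/4.5711 = -0.2419.
x_1 = (2.7578 + 0.3244·(-0.2419) + 1.7844·1.2986)/6.1644 = 0.8106.

x = (0.8106, -0.2419, 1.2986)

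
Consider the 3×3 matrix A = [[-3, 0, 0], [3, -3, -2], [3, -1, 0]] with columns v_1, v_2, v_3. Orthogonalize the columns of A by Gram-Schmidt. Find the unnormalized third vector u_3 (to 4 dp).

e_1 = v_1/‖v_1‖ = (-3, 3, 3)/5.1962 = (-0.5774, 0.5774, 0.5774).
r_{12} = e_1·v_2 = -2.3094.
u_2 = v_2 + 2.3094·e_1 = (-1.3333, -1.6667, 0.3333).
‖u_2‖ = 2.1602, so e_2 = (-0.6172, -0.7715, 0.1543).
r_{13} = e_1·v_3 = -1.1547; r_{23} = e_2·v_3 = 1.5430.
u_3 = v_3 + 1.1547·e_1 − 1.5430·e_2 = (0.2857, -0.1429, 0.4286).

u_3 = (0.2857, -0.1429, 0.4286)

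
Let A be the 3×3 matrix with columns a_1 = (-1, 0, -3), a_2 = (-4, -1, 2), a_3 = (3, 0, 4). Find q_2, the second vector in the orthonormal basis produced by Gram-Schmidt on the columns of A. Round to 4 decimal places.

a_1 = (-1, 0, -3); ‖a_1‖ = 3.1623, so q_1 = (-0.3162, 0.0000, -0.9487).
q_1·a_2 = (-0.3162)·(-4) + 0.0000·(-1) + (-0.9487)·2 = -0.6325.
u_2 = a_2 + 0.6325·q_1 = (-4.2000, -1.0000, 1.4000).
‖u_2‖ = 4.5387, so q_2 = (-0.9254, -0.2203, 0.3085).

q_2 = (-0.9254, -0.2203, 0.3085)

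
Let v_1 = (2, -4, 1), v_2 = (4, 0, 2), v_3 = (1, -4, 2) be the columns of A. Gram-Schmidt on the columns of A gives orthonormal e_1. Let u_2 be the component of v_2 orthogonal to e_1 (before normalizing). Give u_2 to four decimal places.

u_2 = (3.0476, 1.9048, 1.5238)

v_1 = (2, -4, 1); ‖v_1‖ = 4.5826, so e_1 = (0.4364, -0.8729, 0.2182).
e_1·v_2 = 0.4364·4 + (-0.8729)·0 + 0.2182·2 = 2.1822.
u_2 = v_2 − 2.1822·e_1 = (3.0476, 1.9048, 1.5238).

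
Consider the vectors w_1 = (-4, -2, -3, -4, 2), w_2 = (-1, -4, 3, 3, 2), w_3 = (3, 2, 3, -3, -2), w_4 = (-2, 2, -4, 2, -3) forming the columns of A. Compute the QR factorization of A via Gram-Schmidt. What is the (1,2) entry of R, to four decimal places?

w_1 = (-4, -2, -3, -4, 2); ‖w_1‖ = 7.0000, so e_1 = (-0.5714, -0.2857, -0.4286, -0.5714, 0.2857).
r_{12} = e_1·w_2 = -0.7143.

r_{12} = -0.7143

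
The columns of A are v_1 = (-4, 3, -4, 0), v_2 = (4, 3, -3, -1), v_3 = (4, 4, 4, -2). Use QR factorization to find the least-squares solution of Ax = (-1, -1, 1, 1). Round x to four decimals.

e_1 = v_1/‖v_1‖ = (-4, 3, -4, 0)/6.4031 = (-0.6247, 0.4685, -0.6247, 0.0000).
r_{12} = e_1·v_2 = 0.7809.
u_2 = v_2 − 0.7809·e_1 = (4.4878, 2.6341, -2.5122, -1.0000).
‖u_2‖ = 5.8643, so e_2 = (0.7653, 0.4492, -0.4284, -0.1705).
r_{13} = e_1·v_3 = -3.1235; r_{23} = e_2·v_3 = 3.4853.
u_3 = v_3 + 3.1235·e_1 − 3.4853·e_2 = (-0.6184, 3.8979, 3.5418, -1.4057).
‖u_3‖ = 5.4860, so e_3 = (-0.1127, 0.7105, 0.6456, -0.2562).
Qᵀb = (-0.4685, -1.8134, -0.2084).
Back-substitute: x_3 = -0.2084/5.4860 = -0.0380.
x_2 = (-1.8134 − 3.4853·(-0.0380))/5.8643 = -0.2866.
x_1 = (-0.4685 − 0.7809·(-0.2866) + 3.1235·(-0.0380))/6.4031 = -0.0567.

x = (-0.0567, -0.2866, -0.0380)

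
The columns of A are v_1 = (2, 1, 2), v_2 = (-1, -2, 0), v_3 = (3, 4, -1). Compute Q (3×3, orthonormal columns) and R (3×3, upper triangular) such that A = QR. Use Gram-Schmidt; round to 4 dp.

q_1 = v_1/‖v_1‖ = (2, 1, 2)/3.0000 = (0.6667, 0.3333, 0.6667).
r_{12} = q_1·v_2 = -1.3333.
u_2 = v_2 + 1.3333·q_1 = (-0.1111, -1.5556, 0.8889).
‖u_2‖ = 1.7951, so q_2 = (-0.0619, -0.8666, 0.4952).
r_{13} = q_1·v_3 = 2.6667; r_{23} = q_2·v_3 = -4.1472.
u_3 = v_3 − 2.6667·q_1 + 4.1472·q_2 = (0.9655, -0.4828, -0.7241).
‖u_3‖ = 1.2999, so q_3 = (0.7428, -0.3714, -0.5571).

Q = [[0.6667, -0.0619, 0.7428], [0.3333, -0.8666, -0.3714], [0.6667, 0.4952, -0.5571]], R = [[3.0000, -1.3333, 2.6667], [0.0000, 1.7951, -4.1472], [0.0000, 0.0000, 1.2999]]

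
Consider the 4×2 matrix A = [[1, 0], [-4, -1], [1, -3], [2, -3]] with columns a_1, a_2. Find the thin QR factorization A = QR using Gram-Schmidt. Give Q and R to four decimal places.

a_1 = (1, -4, 1, 2); ‖a_1‖ = 4.6904, so q_1 = (0.2132, -0.8528, 0.2132, 0.4264).
q_1·a_2 = 0.2132·0 + (-0.8528)·(-1) + 0.2132·(-3) + 0.4264·(-3) = -1.0660.
u_2 = a_2 + 1.0660·q_1 = (0.2273, -1.9091, -2.7727, -2.5455).
‖u_2‖ = 4.2265, so q_2 = (0.0538, -0.4517, -0.6560, -0.6023).

Q = [[0.2132, 0.0538], [-0.8528, -0.4517], [0.2132, -0.6560], [0.4264, -0.6023]], R = [[4.6904, -1.0660], [0.0000, 4.2265]]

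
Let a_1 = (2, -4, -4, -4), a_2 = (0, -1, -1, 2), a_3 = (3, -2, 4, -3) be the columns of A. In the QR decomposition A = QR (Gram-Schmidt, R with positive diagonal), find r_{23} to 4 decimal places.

a_1 = (2, -4, -4, -4); ‖a_1‖ = 7.2111, so q_1 = (0.2774, -0.5547, -0.5547, -0.5547).
q_1·a_2 = 0.2774·0 + (-0.5547)·(-1) + (-0.5547)·(-1) + (-0.5547)·2 = 0.0000.
u_2 = a_2 + 0.0000·q_1 = (0.0000, -1.0000, -1.0000, 2.0000).
‖u_2‖ = 2.4495, so q_2 = (0.0000, -0.4082, -0.4082, 0.8165).
r_{23} = q_2·a_3 = -3.2660.

r_{23} = -3.2660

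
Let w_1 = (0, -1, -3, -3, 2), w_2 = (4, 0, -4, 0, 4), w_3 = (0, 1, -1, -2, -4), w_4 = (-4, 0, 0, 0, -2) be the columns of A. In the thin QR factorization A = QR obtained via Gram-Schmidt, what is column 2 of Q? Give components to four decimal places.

q_2 = (0.7230, 0.1572, -0.2515, 0.4715, 0.4087)

w_1 = (0, -1, -3, -3, 2); ‖w_1‖ = 4.7958, so q_1 = (0.0000, -0.2085, -0.6255, -0.6255, 0.4170).
q_1·w_2 = 0.0000·4 + (-0.2085)·0 + (-0.6255)·(-4) + (-0.6255)·0 + 0.4170·4 = 4.1703.
u_2 = w_2 − 4.1703·q_1 = (4.0000, 0.8696, -1.3913, 2.6087, 2.2609).
‖u_2‖ = 5.5325, so q_2 = (0.7230, 0.1572, -0.2515, 0.4715, 0.4087).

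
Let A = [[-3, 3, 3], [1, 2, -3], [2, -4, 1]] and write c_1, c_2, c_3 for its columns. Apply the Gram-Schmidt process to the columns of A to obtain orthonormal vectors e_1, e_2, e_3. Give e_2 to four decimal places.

c_1 = (-3, 1, 2); ‖c_1‖ = 3.7417, so e_1 = (-0.8018, 0.2673, 0.5345).
e_1·c_2 = (-0.8018)·3 + 0.2673·2 + 0.5345·(-4) = -4.0089.
u_2 = c_2 + 4.0089·e_1 = (-0.2143, 3.0714, -1.8571).
‖u_2‖ = 3.5956, so e_2 = (-0.0596, 0.8542, -0.5165).

e_2 = (-0.0596, 0.8542, -0.5165)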